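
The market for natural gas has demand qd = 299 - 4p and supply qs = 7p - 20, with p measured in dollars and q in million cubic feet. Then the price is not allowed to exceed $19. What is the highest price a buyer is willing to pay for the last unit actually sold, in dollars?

46.5

Without the control the market clears where 299 - 4p = 7p - 20, i.e. p* = 29 and q* = 183.
Since 19 < 29, the ceiling is binding.
At p = 19: qd = 299 - 4·19 = 223 and qs = 7·19 - 20 = 113.
Only 113 units reach the market. On the demand curve, the marginal buyer's willingness to pay at q = 113 is (299 - 113)/4 = 46.5.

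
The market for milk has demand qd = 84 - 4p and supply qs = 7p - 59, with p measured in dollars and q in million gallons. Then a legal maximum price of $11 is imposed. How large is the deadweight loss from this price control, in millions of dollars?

38.5

Equilibrium: 84 - 4p = 7p - 59, so 143 = 11p and p* = 13, q* = 32.
The ceiling of 11 is below the equilibrium price 13, so it binds.
At p = 11: qd = 84 - 4·11 = 40 and qs = 7·11 - 59 = 18.
Quantity traded falls to 18. At q = 18 the demand price is (84 - 18)/4 = 16.5 and the supply price is (59 + 18)/7 = 11.
Deadweight loss = ½ · (16.5 - 11) · (32 - 18) = ½ · 5.5 · 14 = 38.5.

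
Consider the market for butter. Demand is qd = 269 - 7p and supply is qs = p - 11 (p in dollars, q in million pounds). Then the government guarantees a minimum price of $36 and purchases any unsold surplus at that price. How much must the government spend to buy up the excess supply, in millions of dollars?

Equilibrium: 269 - 7p = p - 11, so 280 = 8p and p* = 35, q* = 24.
Since 36 > 35, the floor is binding.
At p = 36: qd = 269 - 7·36 = 17 and qs = 36 - 11 = 25.
Surplus = qs - qd = 8.
Government expenditure = surplus × support price = 8 × 36 = 288.

288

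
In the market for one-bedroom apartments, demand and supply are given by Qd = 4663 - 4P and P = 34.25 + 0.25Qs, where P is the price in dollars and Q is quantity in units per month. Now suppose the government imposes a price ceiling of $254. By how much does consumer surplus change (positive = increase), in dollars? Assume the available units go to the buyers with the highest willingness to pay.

64702

Rearranging supply gives Qs = 4P - 137. Setting quantity demanded equal to quantity supplied, 4663 - 4P = 4P - 137, gives P* = 600 and Q* = 2263.
Since 254 < 600, the ceiling is binding.
At P = 254: Qd = 4663 - 4·254 = 3647 and Qs = 4·254 - 137 = 879.
Consumer surplus without the control is ½ · (1165.75 - 600) · 2263 = 640146.125.
With the ceiling, 879 units are sold at 254 (assume they go to the highest-value buyers). The demand price at Q = 879 is 946, so CS = ½ · [(1165.75 - 254) + (946 - 254)] · 879 = 704848.125.
Change in consumer surplus = 704848.125 - 640146.125 = 64702.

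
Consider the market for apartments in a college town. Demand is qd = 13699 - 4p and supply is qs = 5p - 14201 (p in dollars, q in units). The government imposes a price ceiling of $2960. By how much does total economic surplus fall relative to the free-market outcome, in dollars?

Equilibrium: 13699 - 4p = 5p - 14201, so 27900 = 9p and p* = 3100, q* = 1299.
Because the ceiling (2960) lies below the market-clearing price, it is binding.
At p = 2960: qd = 13699 - 4·2960 = 1859 and qs = 5·2960 - 14201 = 599.
Quantity traded falls to 599. At q = 599 the demand price is (13699 - 599)/4 = 3275 and the supply price is (14201 + 599)/5 = 2960.
Deadweight loss = ½ · (3275 - 2960) · (1299 - 599) = ½ · 315 · 700 = 110250.

110250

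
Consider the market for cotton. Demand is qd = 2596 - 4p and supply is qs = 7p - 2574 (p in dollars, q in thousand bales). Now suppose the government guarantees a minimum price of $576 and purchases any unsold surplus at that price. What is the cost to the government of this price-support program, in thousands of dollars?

671616

Setting quantity demanded equal to quantity supplied, 2596 - 4p = 7p - 2574, gives p* = 470 and q* = 716.
The floor of 576 is above the equilibrium price 470, so it binds.
At p = 576: qd = 2596 - 4·576 = 292 and qs = 7·576 - 2574 = 1458.
Surplus = qs - qd = 1166.
Government expenditure = surplus × support price = 1166 × 576 = 671616.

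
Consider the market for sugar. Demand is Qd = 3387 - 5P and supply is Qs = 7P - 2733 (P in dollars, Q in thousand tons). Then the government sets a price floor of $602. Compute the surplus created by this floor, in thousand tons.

Without the control the market clears where 3387 - 5P = 7P - 2733, i.e. P* = 510 and Q* = 837.
The floor of 602 is above the equilibrium price 510, so it binds.
At P = 602: Qd = 3387 - 5·602 = 377 and Qs = 7·602 - 2733 = 1481.
Surplus = Qs - Qd = 1481 - 377 = 1104.

1104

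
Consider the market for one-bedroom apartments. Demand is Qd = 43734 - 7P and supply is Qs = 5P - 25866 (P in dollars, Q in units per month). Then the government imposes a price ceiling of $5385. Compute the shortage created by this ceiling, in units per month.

4980

In a free market, 43734 - 7P = 5P - 25866 gives the equilibrium P* = 5800, Q* = 3134.
Since 5385 < 5800, the ceiling is binding.
At P = 5385: Qd = 43734 - 7·5385 = 6039 and Qs = 5·5385 - 25866 = 1059.
Shortage = Qd - Qs = 6039 - 1059 = 4980.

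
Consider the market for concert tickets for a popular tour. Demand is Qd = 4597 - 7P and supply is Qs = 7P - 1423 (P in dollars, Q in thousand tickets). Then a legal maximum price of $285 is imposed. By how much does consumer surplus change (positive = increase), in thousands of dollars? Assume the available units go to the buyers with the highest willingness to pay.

9352.5

In a free market, 4597 - 7P = 7P - 1423 gives the equilibrium P* = 430, Q* = 1587.
Because the ceiling (285) lies below the market-clearing price, it is binding.
At P = 285: Qd = 4597 - 7·285 = 2602 and Qs = 7·285 - 1423 = 572.
Consumer surplus without the control is ½ · (4597/7 - 430) · 1587 = 2518569/14.
With the ceiling, 572 units are sold at 285 (assume they go to the highest-value buyers). The demand price at Q = 572 is 575, so CS = ½ · [(4597/7 - 285) + (575 - 285)] · 572 = 1324752/7.
Change in consumer surplus = 1324752/7 - 2518569/14 = 9352.5.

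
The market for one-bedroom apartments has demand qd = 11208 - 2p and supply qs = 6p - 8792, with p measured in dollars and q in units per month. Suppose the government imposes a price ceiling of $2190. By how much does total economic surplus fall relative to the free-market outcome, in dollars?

1153200

In a free market, 11208 - 2p = 6p - 8792 gives the equilibrium p* = 2500, q* = 6208.
Because the ceiling (2190) lies below the market-clearing price, it is binding.
At p = 2190: qd = 11208 - 2·2190 = 6828 and qs = 6·2190 - 8792 = 4348.
Quantity traded falls to 4348. At q = 4348 the demand price is (11208 - 4348)/2 = 3430 and the supply price is (8792 + 4348)/6 = 2190.
Deadweight loss = ½ · (3430 - 2190) · (6208 - 4348) = ½ · 1240 · 1860 = 1153200.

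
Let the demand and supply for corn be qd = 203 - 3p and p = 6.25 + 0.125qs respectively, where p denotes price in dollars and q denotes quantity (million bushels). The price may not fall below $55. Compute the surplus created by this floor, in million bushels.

Rearranging supply gives qs = 8p - 50. Without the control the market clears where 203 - 3p = 8p - 50, i.e. p* = 23 and q* = 134.
Because the floor (55) lies above the market-clearing price, it is binding.
At p = 55: qd = 203 - 3·55 = 38 and qs = 8·55 - 50 = 390.
Surplus = qs - qd = 390 - 38 = 352.

352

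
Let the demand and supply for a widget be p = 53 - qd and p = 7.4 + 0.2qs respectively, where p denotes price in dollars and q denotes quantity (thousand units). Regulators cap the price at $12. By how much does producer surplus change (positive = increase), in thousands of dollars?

Rearranging demand gives qd = 53 - p; rearranging supply gives qs = 5p - 37. Equilibrium: 53 - p = 5p - 37, so 90 = 6p and p* = 15, q* = 38.
Since 12 < 15, the ceiling is binding.
At p = 12: qd = 53 - 12 = 41 and qs = 5·12 - 37 = 23.
Producer surplus without the control is ½ · (15 - 7.4) · 38 = 144.4.
With the ceiling, producers sell 23 units at 12, so PS = ½ · (12 - 7.4) · 23 = 52.9.
Change in producer surplus = 52.9 - 144.4 = -91.5.

-91.5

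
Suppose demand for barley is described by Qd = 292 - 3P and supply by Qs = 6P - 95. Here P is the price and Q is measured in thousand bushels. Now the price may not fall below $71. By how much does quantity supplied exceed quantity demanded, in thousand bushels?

Equilibrium: 292 - 3P = 6P - 95, so 387 = 9P and P* = 43, Q* = 163.
Because the floor (71) lies above the market-clearing price, it is binding.
At P = 71: Qd = 292 - 3·71 = 79 and Qs = 6·71 - 95 = 331.
Surplus = Qs - Qd = 331 - 79 = 252.

252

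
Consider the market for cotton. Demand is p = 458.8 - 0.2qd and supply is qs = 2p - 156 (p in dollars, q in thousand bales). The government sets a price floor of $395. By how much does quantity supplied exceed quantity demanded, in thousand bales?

Rearranging demand gives qd = 2294 - 5p. Without the control the market clears where 2294 - 5p = 2p - 156, i.e. p* = 350 and q* = 544.
The floor of 395 is above the equilibrium price 350, so it binds.
At p = 395: qd = 2294 - 5·395 = 319 and qs = 2·395 - 156 = 634.
Surplus = qs - qd = 634 - 319 = 315.

315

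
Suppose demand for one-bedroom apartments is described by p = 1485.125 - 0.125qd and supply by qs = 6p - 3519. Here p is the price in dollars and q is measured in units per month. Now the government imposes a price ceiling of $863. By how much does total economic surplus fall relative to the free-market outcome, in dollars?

Rearranging demand gives qd = 11881 - 8p. Without the control the market clears where 11881 - 8p = 6p - 3519, i.e. p* = 1100 and q* = 3081.
Since 863 < 1100, the ceiling is binding.
At p = 863: qd = 11881 - 8·863 = 4977 and qs = 6·863 - 3519 = 1659.
Quantity traded falls to 1659. At q = 1659 the demand price is (11881 - 1659)/8 = 1277.75 and the supply price is (3519 + 1659)/6 = 863.
Deadweight loss = ½ · (1277.75 - 863) · (3081 - 1659) = ½ · 414.75 · 1422 = 294887.25.

294887.25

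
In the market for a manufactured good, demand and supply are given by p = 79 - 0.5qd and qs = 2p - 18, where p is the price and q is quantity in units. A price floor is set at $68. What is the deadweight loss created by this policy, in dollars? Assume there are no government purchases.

Rearranging demand gives qd = 158 - 2p. Without the control the market clears where 158 - 2p = 2p - 18, i.e. p* = 44 and q* = 70.
The floor of 68 is above the equilibrium price 44, so it binds.
At p = 68: qd = 158 - 2·68 = 22 and qs = 2·68 - 18 = 118.
Quantity traded falls to 22. At q = 22 the demand price is (158 - 22)/2 = 68 and the supply price is (18 + 22)/2 = 20.
Deadweight loss = ½ · (68 - 20) · (70 - 22) = ½ · 48 · 48 = 1152.

1152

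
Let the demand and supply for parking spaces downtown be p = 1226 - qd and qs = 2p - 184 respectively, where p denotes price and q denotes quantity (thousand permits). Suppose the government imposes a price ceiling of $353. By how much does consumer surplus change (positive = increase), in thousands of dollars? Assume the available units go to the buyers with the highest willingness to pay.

Rearranging demand gives qd = 1226 - p. Setting quantity demanded equal to quantity supplied, 1226 - p = 2p - 184, gives p* = 470 and q* = 756.
Because the ceiling (353) lies below the market-clearing price, it is binding.
At p = 353: qd = 1226 - 353 = 873 and qs = 2·353 - 184 = 522.
Consumer surplus without the control is ½ · (1226 - 470) · 756 = 285768.
With the ceiling, 522 units are sold at 353 (assume they go to the highest-value buyers). The demand price at q = 522 is 704, so CS = ½ · [(1226 - 353) + (704 - 353)] · 522 = 319464.
Change in consumer surplus = 319464 - 285768 = 33696.

33696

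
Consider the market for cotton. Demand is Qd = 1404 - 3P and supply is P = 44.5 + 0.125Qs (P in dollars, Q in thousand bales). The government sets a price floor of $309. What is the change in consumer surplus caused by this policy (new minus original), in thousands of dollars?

Rearranging supply gives Qs = 8P - 356. In a free market, 1404 - 3P = 8P - 356 gives the equilibrium P* = 160, Q* = 924.
The floor of 309 is above the equilibrium price 160, so it binds.
At P = 309: Qd = 1404 - 3·309 = 477 and Qs = 8·309 - 356 = 2116.
Consumer surplus without the control is ½ · (468 - 160) · 924 = 142296.
With the floor, consumers buy 477 units at 309, so CS = ½ · (468 - 309) · 477 = 37921.5.
Change in consumer surplus = 37921.5 - 142296 = -104374.5.

-104374.5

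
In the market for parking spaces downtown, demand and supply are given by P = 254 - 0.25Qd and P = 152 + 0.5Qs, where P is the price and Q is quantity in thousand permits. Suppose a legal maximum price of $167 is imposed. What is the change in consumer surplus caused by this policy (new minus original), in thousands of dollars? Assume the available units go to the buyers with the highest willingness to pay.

Rearranging demand gives Qd = 1016 - 4P; rearranging supply gives Qs = 2P - 304. Equilibrium: 1016 - 4P = 2P - 304, so 1320 = 6P and P* = 220, Q* = 136.
Since 167 < 220, the ceiling is binding.
At P = 167: Qd = 1016 - 4·167 = 348 and Qs = 2·167 - 304 = 30.
Consumer surplus without the control is ½ · (254 - 220) · 136 = 2312.
With the ceiling, 30 units are sold at 167 (assume they go to the highest-value buyers). The demand price at Q = 30 is 246.5, so CS = ½ · [(254 - 167) + (246.5 - 167)] · 30 = 2497.5.
Change in consumer surplus = 2497.5 - 2312 = 185.5.

185.5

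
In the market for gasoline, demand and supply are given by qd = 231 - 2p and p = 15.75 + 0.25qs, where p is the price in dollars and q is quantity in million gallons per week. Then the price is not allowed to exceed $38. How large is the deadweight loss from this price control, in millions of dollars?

726

Rearranging supply gives qs = 4p - 63. Without the control the market clears where 231 - 2p = 4p - 63, i.e. p* = 49 and q* = 133.
Since 38 < 49, the ceiling is binding.
At p = 38: qd = 231 - 2·38 = 155 and qs = 4·38 - 63 = 89.
Quantity traded falls to 89. At q = 89 the demand price is (231 - 89)/2 = 71 and the supply price is (63 + 89)/4 = 38.
Deadweight loss = ½ · (71 - 38) · (133 - 89) = ½ · 33 · 44 = 726.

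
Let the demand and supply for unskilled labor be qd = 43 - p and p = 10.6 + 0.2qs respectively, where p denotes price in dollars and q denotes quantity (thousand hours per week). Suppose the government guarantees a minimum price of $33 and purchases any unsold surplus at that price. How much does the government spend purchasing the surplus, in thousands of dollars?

Rearranging supply gives qs = 5p - 53. Setting quantity demanded equal to quantity supplied, 43 - p = 5p - 53, gives p* = 16 and q* = 27.
The floor of 33 is above the equilibrium price 16, so it binds.
At p = 33: qd = 43 - 33 = 10 and qs = 5·33 - 53 = 112.
Surplus = qs - qd = 102.
Government expenditure = surplus × support price = 102 × 33 = 3366.

3366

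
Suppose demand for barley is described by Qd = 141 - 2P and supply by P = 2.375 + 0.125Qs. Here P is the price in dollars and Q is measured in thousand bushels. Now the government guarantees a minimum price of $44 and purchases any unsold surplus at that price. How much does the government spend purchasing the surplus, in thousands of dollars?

12320

Rearranging supply gives Qs = 8P - 19. Setting quantity demanded equal to quantity supplied, 141 - 2P = 8P - 19, gives P* = 16 and Q* = 109.
Because the floor (44) lies above the market-clearing price, it is binding.
At P = 44: Qd = 141 - 2·44 = 53 and Qs = 8·44 - 19 = 333.
Surplus = Qs - Qd = 280.
Government expenditure = surplus × support price = 280 × 44 = 12320.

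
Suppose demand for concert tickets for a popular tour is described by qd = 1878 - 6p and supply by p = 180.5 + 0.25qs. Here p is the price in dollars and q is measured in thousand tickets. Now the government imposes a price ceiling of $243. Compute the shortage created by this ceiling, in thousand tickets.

170

Rearranging supply gives qs = 4p - 722. Equilibrium: 1878 - 6p = 4p - 722, so 2600 = 10p and p* = 260, q* = 318.
Since 243 < 260, the ceiling is binding.
At p = 243: qd = 1878 - 6·243 = 420 and qs = 4·243 - 722 = 250.
Shortage = qd - qs = 420 - 250 = 170.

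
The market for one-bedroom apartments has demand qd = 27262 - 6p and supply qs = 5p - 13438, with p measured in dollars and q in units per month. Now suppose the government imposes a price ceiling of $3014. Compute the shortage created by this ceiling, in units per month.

Without the control the market clears where 27262 - 6p = 5p - 13438, i.e. p* = 3700 and q* = 5062.
The ceiling of 3014 is below the equilibrium price 3700, so it binds.
At p = 3014: qd = 27262 - 6·3014 = 9178 and qs = 5·3014 - 13438 = 1632.
Shortage = qd - qs = 9178 - 1632 = 7546.

7546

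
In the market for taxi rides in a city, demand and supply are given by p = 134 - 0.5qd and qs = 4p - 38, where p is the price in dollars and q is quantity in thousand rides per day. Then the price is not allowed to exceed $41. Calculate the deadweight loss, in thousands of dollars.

600

Rearranging demand gives qd = 268 - 2p. Setting quantity demanded equal to quantity supplied, 268 - 2p = 4p - 38, gives p* = 51 and q* = 166.
Since 41 < 51, the ceiling is binding.
At p = 41: qd = 268 - 2·41 = 186 and qs = 4·41 - 38 = 126.
Quantity traded falls to 126. At q = 126 the demand price is (268 - 126)/2 = 71 and the supply price is (38 + 126)/4 = 41.
Deadweight loss = ½ · (71 - 41) · (166 - 126) = ½ · 30 · 40 = 600.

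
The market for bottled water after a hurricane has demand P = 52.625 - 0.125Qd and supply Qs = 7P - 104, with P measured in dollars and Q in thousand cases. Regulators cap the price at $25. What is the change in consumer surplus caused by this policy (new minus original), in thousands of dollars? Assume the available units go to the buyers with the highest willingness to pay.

Rearranging demand gives Qd = 421 - 8P. In a free market, 421 - 8P = 7P - 104 gives the equilibrium P* = 35, Q* = 141.
Because the ceiling (25) lies below the market-clearing price, it is binding.
At P = 25: Qd = 421 - 8·25 = 221 and Qs = 7·25 - 104 = 71.
Consumer surplus without the control is ½ · (52.625 - 35) · 141 = 1242.5625.
With the ceiling, 71 units are sold at 25 (assume they go to the highest-value buyers). The demand price at Q = 71 is 43.75, so CS = ½ · [(52.625 - 25) + (43.75 - 25)] · 71 = 1646.3125.
Change in consumer surplus = 1646.3125 - 1242.5625 = 403.75.

403.75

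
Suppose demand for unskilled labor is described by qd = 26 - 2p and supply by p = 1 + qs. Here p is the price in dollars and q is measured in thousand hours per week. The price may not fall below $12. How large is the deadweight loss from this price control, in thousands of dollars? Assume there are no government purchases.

27

Rearranging supply gives qs = p - 1. Equilibrium: 26 - 2p = p - 1, so 27 = 3p and p* = 9, q* = 8.
The floor of 12 is above the equilibrium price 9, so it binds.
At p = 12: qd = 26 - 2·12 = 2 and qs = 12 - 1 = 11.
Quantity traded falls to 2. At q = 2 the demand price is (26 - 2)/2 = 12 and the supply price is 1 + 2 = 3.
Deadweight loss = ½ · (12 - 3) · (8 - 2) = ½ · 9 · 6 = 27.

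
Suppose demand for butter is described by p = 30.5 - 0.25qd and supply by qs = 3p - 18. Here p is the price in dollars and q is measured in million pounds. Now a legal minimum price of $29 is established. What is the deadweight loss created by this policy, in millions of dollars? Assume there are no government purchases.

Rearranging demand gives qd = 122 - 4p. In a free market, 122 - 4p = 3p - 18 gives the equilibrium p* = 20, q* = 42.
The floor of 29 is above the equilibrium price 20, so it binds.
At p = 29: qd = 122 - 4·29 = 6 and qs = 3·29 - 18 = 69.
Quantity traded falls to 6. At q = 6 the demand price is (122 - 6)/4 = 29 and the supply price is (18 + 6)/3 = 8.
Deadweight loss = ½ · (29 - 8) · (42 - 6) = ½ · 21 · 36 = 378.

378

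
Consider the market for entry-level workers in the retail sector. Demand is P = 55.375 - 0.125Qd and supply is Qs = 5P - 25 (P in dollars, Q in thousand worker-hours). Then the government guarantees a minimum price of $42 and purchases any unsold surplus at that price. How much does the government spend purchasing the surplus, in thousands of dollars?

3276

Rearranging demand gives Qd = 443 - 8P. In a free market, 443 - 8P = 5P - 25 gives the equilibrium P* = 36, Q* = 155.
Since 42 > 36, the floor is binding.
At P = 42: Qd = 443 - 8·42 = 107 and Qs = 5·42 - 25 = 185.
Surplus = Qs - Qd = 78.
Government expenditure = surplus × support price = 78 × 42 = 3276.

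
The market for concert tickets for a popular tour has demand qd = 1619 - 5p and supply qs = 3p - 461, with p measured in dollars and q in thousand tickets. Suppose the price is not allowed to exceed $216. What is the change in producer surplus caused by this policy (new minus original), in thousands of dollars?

-11132

Setting quantity demanded equal to quantity supplied, 1619 - 5p = 3p - 461, gives p* = 260 and q* = 319.
The ceiling of 216 is below the equilibrium price 260, so it binds.
At p = 216: qd = 1619 - 5·216 = 539 and qs = 3·216 - 461 = 187.
Producer surplus without the control is ½ · (260 - 461/3) · 319 = 101761/6.
With the ceiling, producers sell 187 units at 216, so PS = ½ · (216 - 461/3) · 187 = 34969/6.
Change in producer surplus = 34969/6 - 101761/6 = -11132.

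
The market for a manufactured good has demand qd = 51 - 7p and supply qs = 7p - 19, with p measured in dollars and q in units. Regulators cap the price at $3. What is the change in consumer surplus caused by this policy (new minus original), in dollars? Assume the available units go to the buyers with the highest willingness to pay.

Equilibrium: 51 - 7p = 7p - 19, so 70 = 14p and p* = 5, q* = 16.
Since 3 < 5, the ceiling is binding.
At p = 3: qd = 51 - 7·3 = 30 and qs = 7·3 - 19 = 2.
Consumer surplus without the control is ½ · (51/7 - 5) · 16 = 128/7.
With the ceiling, 2 units are sold at 3 (assume they go to the highest-value buyers). The demand price at q = 2 is 7, so CS = ½ · [(51/7 - 3) + (7 - 3)] · 2 = 58/7.
Change in consumer surplus = 58/7 - 128/7 = -10.

-10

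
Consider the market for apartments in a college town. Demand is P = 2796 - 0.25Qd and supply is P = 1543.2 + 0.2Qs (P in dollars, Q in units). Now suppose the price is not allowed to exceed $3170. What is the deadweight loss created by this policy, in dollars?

Rearranging demand gives Qd = 11184 - 4P; rearranging supply gives Qs = 5P - 7716. In a free market, 11184 - 4P = 5P - 7716 gives the equilibrium P* = 2100, Q* = 2784.
Since 3170 is above P* = 2100, the ceiling does not bind and the free-market outcome prevails.
Since the control does not bind, no trades are prevented and deadweight loss is zero.

0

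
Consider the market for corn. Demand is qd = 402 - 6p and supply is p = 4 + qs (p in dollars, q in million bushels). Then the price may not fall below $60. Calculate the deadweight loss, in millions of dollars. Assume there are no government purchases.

84

Rearranging supply gives qs = p - 4. Setting quantity demanded equal to quantity supplied, 402 - 6p = p - 4, gives p* = 58 and q* = 54.
Because the floor (60) lies above the market-clearing price, it is binding.
At p = 60: qd = 402 - 6·60 = 42 and qs = 60 - 4 = 56.
Quantity traded falls to 42. At q = 42 the demand price is (402 - 42)/6 = 60 and the supply price is 4 + 42 = 46.
Deadweight loss = ½ · (60 - 46) · (54 - 42) = ½ · 14 · 12 = 84.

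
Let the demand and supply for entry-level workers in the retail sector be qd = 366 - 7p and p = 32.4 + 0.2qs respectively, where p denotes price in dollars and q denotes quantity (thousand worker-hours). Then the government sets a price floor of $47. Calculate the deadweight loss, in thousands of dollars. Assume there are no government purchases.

Rearranging supply gives qs = 5p - 162. In a free market, 366 - 7p = 5p - 162 gives the equilibrium p* = 44, q* = 58.
Because the floor (47) lies above the market-clearing price, it is binding.
At p = 47: qd = 366 - 7·47 = 37 and qs = 5·47 - 162 = 73.
Quantity traded falls to 37. At q = 37 the demand price is (366 - 37)/7 = 47 and the supply price is (162 + 37)/5 = 39.8.
Deadweight loss = ½ · (47 - 39.8) · (58 - 37) = ½ · 7.2 · 21 = 75.6.

75.6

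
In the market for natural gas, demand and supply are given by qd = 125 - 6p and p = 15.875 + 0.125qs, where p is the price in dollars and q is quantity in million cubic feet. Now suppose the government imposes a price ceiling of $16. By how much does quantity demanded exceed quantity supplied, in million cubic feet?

28

Rearranging supply gives qs = 8p - 127. Equilibrium: 125 - 6p = 8p - 127, so 252 = 14p and p* = 18, q* = 17.
Since 16 < 18, the ceiling is binding.
At p = 16: qd = 125 - 6·16 = 29 and qs = 8·16 - 127 = 1.
Shortage = qd - qs = 29 - 1 = 28.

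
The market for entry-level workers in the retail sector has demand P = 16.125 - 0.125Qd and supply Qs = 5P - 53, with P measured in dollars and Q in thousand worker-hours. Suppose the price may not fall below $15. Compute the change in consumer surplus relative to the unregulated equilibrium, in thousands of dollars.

Rearranging demand gives Qd = 129 - 8P. Equilibrium: 129 - 8P = 5P - 53, so 182 = 13P and P* = 14, Q* = 17.
Because the floor (15) lies above the market-clearing price, it is binding.
At P = 15: Qd = 129 - 8·15 = 9 and Qs = 5·15 - 53 = 22.
Consumer surplus without the control is ½ · (16.125 - 14) · 17 = 18.0625.
With the floor, consumers buy 9 units at 15, so CS = ½ · (16.125 - 15) · 9 = 5.0625.
Change in consumer surplus = 5.0625 - 18.0625 = -13.

-13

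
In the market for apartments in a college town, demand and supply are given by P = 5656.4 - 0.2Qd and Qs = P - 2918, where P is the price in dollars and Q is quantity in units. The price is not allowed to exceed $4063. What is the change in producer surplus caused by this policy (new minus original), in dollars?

-1948249.5

Rearranging demand gives Qd = 28282 - 5P. In a free market, 28282 - 5P = P - 2918 gives the equilibrium P* = 5200, Q* = 2282.
The ceiling of 4063 is below the equilibrium price 5200, so it binds.
At P = 4063: Qd = 28282 - 5·4063 = 7967 and Qs = 4063 - 2918 = 1145.
Producer surplus without the control is ½ · (5200 - 2918) · 2282 = 2603762.
With the ceiling, producers sell 1145 units at 4063, so PS = ½ · (4063 - 2918) · 1145 = 655512.5.
Change in producer surplus = 655512.5 - 2603762 = -1948249.5.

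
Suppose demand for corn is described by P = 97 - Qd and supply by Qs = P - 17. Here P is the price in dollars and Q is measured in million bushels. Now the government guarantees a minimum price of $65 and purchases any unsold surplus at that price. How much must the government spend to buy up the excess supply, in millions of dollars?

Rearranging demand gives Qd = 97 - P. Equilibrium: 97 - P = P - 17, so 114 = 2P and P* = 57, Q* = 40.
Since 65 > 57, the floor is binding.
At P = 65: Qd = 97 - 65 = 32 and Qs = 65 - 17 = 48.
Surplus = Qs - Qd = 16.
Government expenditure = surplus × support price = 16 × 65 = 1040.

1040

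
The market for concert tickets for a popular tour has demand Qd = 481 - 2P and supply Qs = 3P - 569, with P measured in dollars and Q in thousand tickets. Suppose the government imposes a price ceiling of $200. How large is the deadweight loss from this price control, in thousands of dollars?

375

Without the control the market clears where 481 - 2P = 3P - 569, i.e. P* = 210 and Q* = 61.
The ceiling of 200 is below the equilibrium price 210, so it binds.
At P = 200: Qd = 481 - 2·200 = 81 and Qs = 3·200 - 569 = 31.
Quantity traded falls to 31. At Q = 31 the demand price is (481 - 31)/2 = 225 and the supply price is (569 + 31)/3 = 200.
Deadweight loss = ½ · (225 - 200) · (61 - 31) = ½ · 25 · 30 = 375.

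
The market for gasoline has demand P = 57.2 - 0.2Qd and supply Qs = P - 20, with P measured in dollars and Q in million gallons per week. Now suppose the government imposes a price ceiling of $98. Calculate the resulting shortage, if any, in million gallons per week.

0

Rearranging demand gives Qd = 286 - 5P. Equilibrium: 286 - 5P = P - 20, so 306 = 6P and P* = 51, Q* = 31.
Since 98 is above P* = 51, the ceiling does not bind and the free-market outcome prevails.
Since the control does not bind, there is no shortage.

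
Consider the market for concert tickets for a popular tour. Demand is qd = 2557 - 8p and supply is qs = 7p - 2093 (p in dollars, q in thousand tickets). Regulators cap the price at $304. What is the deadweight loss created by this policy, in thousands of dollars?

Without the control the market clears where 2557 - 8p = 7p - 2093, i.e. p* = 310 and q* = 77.
Because the ceiling (304) lies below the market-clearing price, it is binding.
At p = 304: qd = 2557 - 8·304 = 125 and qs = 7·304 - 2093 = 35.
Quantity traded falls to 35. At q = 35 the demand price is (2557 - 35)/8 = 315.25 and the supply price is (2093 + 35)/7 = 304.
Deadweight loss = ½ · (315.25 - 304) · (77 - 35) = ½ · 11.25 · 42 = 236.25.

236.25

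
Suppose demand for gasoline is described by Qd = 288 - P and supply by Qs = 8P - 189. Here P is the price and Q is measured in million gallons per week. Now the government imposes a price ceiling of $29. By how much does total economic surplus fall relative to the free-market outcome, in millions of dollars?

20736

Equilibrium: 288 - P = 8P - 189, so 477 = 9P and P* = 53, Q* = 235.
Because the ceiling (29) lies below the market-clearing price, it is binding.
At P = 29: Qd = 288 - 29 = 259 and Qs = 8·29 - 189 = 43.
Quantity traded falls to 43. At Q = 43 the demand price is 288 - 43 = 245 and the supply price is (189 + 43)/8 = 29.
Deadweight loss = ½ · (245 - 29) · (235 - 43) = ½ · 216 · 192 = 20736.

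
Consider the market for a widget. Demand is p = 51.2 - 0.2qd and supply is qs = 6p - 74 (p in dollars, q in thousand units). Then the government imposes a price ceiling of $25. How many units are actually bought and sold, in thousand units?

Rearranging demand gives qd = 256 - 5p. Without the control the market clears where 256 - 5p = 6p - 74, i.e. p* = 30 and q* = 106.
Since 25 < 30, the ceiling is binding.
At p = 25: qd = 256 - 5·25 = 131 and qs = 6·25 - 74 = 76.
The quantity actually transacted is the short side, supply: 76.

76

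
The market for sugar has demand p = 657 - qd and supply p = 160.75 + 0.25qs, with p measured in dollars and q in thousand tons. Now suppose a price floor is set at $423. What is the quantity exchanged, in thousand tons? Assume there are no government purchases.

Rearranging demand gives qd = 657 - p; rearranging supply gives qs = 4p - 643. In a free market, 657 - p = 4p - 643 gives the equilibrium p* = 260, q* = 397.
Because the floor (423) lies above the market-clearing price, it is binding.
At p = 423: qd = 657 - 423 = 234 and qs = 4·423 - 643 = 1049.
The quantity actually transacted is the short side, demand: 234.

234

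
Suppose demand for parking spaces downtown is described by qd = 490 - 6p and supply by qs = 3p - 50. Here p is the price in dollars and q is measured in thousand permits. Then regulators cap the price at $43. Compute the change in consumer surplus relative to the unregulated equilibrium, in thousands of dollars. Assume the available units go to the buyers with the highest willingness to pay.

Without the control the market clears where 490 - 6p = 3p - 50, i.e. p* = 60 and q* = 130.
Because the ceiling (43) lies below the market-clearing price, it is binding.
At p = 43: qd = 490 - 6·43 = 232 and qs = 3·43 - 50 = 79.
Consumer surplus without the control is ½ · (245/3 - 60) · 130 = 4225/3.
With the ceiling, 79 units are sold at 43 (assume they go to the highest-value buyers). The demand price at q = 79 is 68.5, so CS = ½ · [(245/3 - 43) + (68.5 - 43)] · 79 = 30415/12.
Change in consumer surplus = 30415/12 - 4225/3 = 1126.25.

1126.25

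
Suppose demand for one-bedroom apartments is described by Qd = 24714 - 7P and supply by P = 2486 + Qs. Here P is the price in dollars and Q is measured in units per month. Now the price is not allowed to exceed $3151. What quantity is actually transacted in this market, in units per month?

665

Rearranging supply gives Qs = P - 2486. Equilibrium: 24714 - 7P = P - 2486, so 27200 = 8P and P* = 3400, Q* = 914.
Because the ceiling (3151) lies below the market-clearing price, it is binding.
At P = 3151: Qd = 24714 - 7·3151 = 2657 and Qs = 3151 - 2486 = 665.
The quantity actually transacted is the short side, supply: 665.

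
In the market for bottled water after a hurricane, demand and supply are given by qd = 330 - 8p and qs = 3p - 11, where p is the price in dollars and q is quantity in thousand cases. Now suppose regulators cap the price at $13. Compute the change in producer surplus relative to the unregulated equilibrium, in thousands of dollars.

-990

Without the control the market clears where 330 - 8p = 3p - 11, i.e. p* = 31 and q* = 82.
The ceiling of 13 is below the equilibrium price 31, so it binds.
At p = 13: qd = 330 - 8·13 = 226 and qs = 3·13 - 11 = 28.
Producer surplus without the control is ½ · (31 - 11/3) · 82 = 3362/3.
With the ceiling, producers sell 28 units at 13, so PS = ½ · (13 - 11/3) · 28 = 392/3.
Change in producer surplus = 392/3 - 3362/3 = -990.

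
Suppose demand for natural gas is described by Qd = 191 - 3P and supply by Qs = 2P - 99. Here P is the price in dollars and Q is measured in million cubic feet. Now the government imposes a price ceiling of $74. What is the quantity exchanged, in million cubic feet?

Equilibrium: 191 - 3P = 2P - 99, so 290 = 5P and P* = 58, Q* = 17.
Since 74 is above P* = 58, the ceiling does not bind and the free-market outcome prevails.

17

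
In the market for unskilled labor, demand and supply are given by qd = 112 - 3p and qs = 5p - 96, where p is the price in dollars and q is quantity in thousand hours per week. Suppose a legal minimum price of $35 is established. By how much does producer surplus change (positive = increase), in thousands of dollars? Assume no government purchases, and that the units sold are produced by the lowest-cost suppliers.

-9.9

In a free market, 112 - 3p = 5p - 96 gives the equilibrium p* = 26, q* = 34.
Since 35 > 26, the floor is binding.
At p = 35: qd = 112 - 3·35 = 7 and qs = 5·35 - 96 = 79.
Producer surplus without the control is ½ · (26 - 19.2) · 34 = 115.6.
With the floor, 7 units are sold at 35. The supply price at q = 7 is 20.6, so PS = ½ · [(35 - 19.2) + (35 - 20.6)] · 7 = 105.7.
Change in producer surplus = 105.7 - 115.6 = -9.9.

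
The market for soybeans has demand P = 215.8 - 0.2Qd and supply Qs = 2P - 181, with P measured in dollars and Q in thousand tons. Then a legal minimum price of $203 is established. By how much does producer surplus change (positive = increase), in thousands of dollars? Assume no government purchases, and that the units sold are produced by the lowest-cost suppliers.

-1834.25

Rearranging demand gives Qd = 1079 - 5P. Setting quantity demanded equal to quantity supplied, 1079 - 5P = 2P - 181, gives P* = 180 and Q* = 179.
The floor of 203 is above the equilibrium price 180, so it binds.
At P = 203: Qd = 1079 - 5·203 = 64 and Qs = 2·203 - 181 = 225.
Producer surplus without the control is ½ · (180 - 90.5) · 179 = 8010.25.
With the floor, 64 units are sold at 203. The supply price at Q = 64 is 122.5, so PS = ½ · [(203 - 90.5) + (203 - 122.5)] · 64 = 6176.
Change in producer surplus = 6176 - 8010.25 = -1834.25.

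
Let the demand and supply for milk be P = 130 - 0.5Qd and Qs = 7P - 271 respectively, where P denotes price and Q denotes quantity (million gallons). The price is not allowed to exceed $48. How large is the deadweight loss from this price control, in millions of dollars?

Rearranging demand gives Qd = 260 - 2P. Equilibrium: 260 - 2P = 7P - 271, so 531 = 9P and P* = 59, Q* = 142.
The ceiling of 48 is below the equilibrium price 59, so it binds.
At P = 48: Qd = 260 - 2·48 = 164 and Qs = 7·48 - 271 = 65.
Quantity traded falls to 65. At Q = 65 the demand price is (260 - 65)/2 = 97.5 and the supply price is (271 + 65)/7 = 48.
Deadweight loss = ½ · (97.5 - 48) · (142 - 65) = ½ · 49.5 · 77 = 1905.75.

1905.75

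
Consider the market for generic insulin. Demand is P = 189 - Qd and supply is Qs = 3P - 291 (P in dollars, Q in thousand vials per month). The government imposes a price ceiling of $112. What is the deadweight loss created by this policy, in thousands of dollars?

Rearranging demand gives Qd = 189 - P. In a free market, 189 - P = 3P - 291 gives the equilibrium P* = 120, Q* = 69.
Because the ceiling (112) lies below the market-clearing price, it is binding.
At P = 112: Qd = 189 - 112 = 77 and Qs = 3·112 - 291 = 45.
Quantity traded falls to 45. At Q = 45 the demand price is 189 - 45 = 144 and the supply price is (291 + 45)/3 = 112.
Deadweight loss = ½ · (144 - 112) · (69 - 45) = ½ · 32 · 24 = 384.

384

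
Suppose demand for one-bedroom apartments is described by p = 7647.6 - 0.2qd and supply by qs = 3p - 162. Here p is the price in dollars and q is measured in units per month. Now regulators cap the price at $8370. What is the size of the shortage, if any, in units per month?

0

Rearranging demand gives qd = 38238 - 5p. Equilibrium: 38238 - 5p = 3p - 162, so 38400 = 8p and p* = 4800, q* = 14238.
Since 8370 is above p* = 4800, the ceiling does not bind and the free-market outcome prevails.
Since the control does not bind, there is no shortage.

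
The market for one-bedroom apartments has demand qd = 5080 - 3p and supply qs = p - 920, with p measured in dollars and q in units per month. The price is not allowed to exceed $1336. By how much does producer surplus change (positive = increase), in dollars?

Equilibrium: 5080 - 3p = p - 920, so 6000 = 4p and p* = 1500, q* = 580.
Since 1336 < 1500, the ceiling is binding.
At p = 1336: qd = 5080 - 3·1336 = 1072 and qs = 1336 - 920 = 416.
Producer surplus without the control is ½ · (1500 - 920) · 580 = 168200.
With the ceiling, producers sell 416 units at 1336, so PS = ½ · (1336 - 920) · 416 = 86528.
Change in producer surplus = 86528 - 168200 = -81672.

-81672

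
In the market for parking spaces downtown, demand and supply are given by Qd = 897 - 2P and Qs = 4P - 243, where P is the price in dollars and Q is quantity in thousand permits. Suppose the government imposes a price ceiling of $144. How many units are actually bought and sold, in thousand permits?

333

Setting quantity demanded equal to quantity supplied, 897 - 2P = 4P - 243, gives P* = 190 and Q* = 517.
Since 144 < 190, the ceiling is binding.
At P = 144: Qd = 897 - 2·144 = 609 and Qs = 4·144 - 243 = 333.
The quantity actually transacted is the short side, supply: 333.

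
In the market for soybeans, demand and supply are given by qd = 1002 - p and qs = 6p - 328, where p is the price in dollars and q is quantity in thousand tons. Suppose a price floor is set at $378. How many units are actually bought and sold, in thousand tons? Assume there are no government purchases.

624

In a free market, 1002 - p = 6p - 328 gives the equilibrium p* = 190, q* = 812.
The floor of 378 is above the equilibrium price 190, so it binds.
At p = 378: qd = 1002 - 378 = 624 and qs = 6·378 - 328 = 1940.
The quantity actually transacted is the short side, demand: 624.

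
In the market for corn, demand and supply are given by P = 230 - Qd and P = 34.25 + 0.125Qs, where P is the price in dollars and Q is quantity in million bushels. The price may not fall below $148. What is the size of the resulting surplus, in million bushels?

828

Rearranging demand gives Qd = 230 - P; rearranging supply gives Qs = 8P - 274. Equilibrium: 230 - P = 8P - 274, so 504 = 9P and P* = 56, Q* = 174.
The floor of 148 is above the equilibrium price 56, so it binds.
At P = 148: Qd = 230 - 148 = 82 and Qs = 8·148 - 274 = 910.
Surplus = Qs - Qd = 910 - 82 = 828.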